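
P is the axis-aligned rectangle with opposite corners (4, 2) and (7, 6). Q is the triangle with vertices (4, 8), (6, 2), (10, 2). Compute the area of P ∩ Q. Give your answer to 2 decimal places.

6.17

The intersection is the polygon with vertices (7,2), (6,2), (4.667,6), (6,6), (7,5).
By the shoelace formula its area is 6.17.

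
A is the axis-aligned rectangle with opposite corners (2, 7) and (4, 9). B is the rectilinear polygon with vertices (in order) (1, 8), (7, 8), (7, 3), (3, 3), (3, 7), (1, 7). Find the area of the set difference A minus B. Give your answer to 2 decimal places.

2.00

|A| = 4, |A∩B| = 2.
|A ∖ B| = |A| − |A∩B| = 4 − 2 = 2.00.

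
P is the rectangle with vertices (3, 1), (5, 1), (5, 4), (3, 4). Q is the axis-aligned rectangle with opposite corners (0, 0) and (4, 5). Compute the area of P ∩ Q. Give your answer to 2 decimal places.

|P∩Q|: x∈[3,4], y∈[1,4] → 1·3 = 3.

3.00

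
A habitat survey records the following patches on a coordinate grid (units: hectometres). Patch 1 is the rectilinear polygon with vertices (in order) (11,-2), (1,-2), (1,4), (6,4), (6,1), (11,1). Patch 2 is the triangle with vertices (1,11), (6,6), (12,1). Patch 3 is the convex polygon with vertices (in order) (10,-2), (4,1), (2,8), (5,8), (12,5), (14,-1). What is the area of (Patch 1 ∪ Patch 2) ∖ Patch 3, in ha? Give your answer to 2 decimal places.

26.29

|Patch 1 ∪ Patch 2| = 47.5.
|(Patch 1 ∪ Patch 2) ∩ Patch 3| = 21.2107.
|(Patch 1 ∪ Patch 2) ∖ Patch 3| = 47.5 − 21.2107 = 26.29.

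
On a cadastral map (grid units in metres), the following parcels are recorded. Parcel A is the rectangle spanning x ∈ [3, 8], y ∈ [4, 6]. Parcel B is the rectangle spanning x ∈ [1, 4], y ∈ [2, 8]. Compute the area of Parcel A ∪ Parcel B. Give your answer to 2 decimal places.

By inclusion–exclusion:
Individual areas: |Parcel A| = 10, |Parcel B| = 18.
|Parcel A∩Parcel B|: x∈[3,4], y∈[4,6] → 1·2 = 2.
|Parcel A ∪ Parcel B| = 28 − 2 = 26.00.

26.00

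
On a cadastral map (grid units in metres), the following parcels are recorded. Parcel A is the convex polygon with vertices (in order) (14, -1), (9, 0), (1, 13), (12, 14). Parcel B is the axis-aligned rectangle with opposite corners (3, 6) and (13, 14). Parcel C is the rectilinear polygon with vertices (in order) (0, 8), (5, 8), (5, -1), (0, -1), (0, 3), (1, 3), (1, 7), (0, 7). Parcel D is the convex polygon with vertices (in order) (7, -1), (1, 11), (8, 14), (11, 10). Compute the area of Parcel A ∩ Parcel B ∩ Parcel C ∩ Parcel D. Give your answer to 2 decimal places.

0.69

The intersection is the polygon with vertices (5,8), (5,6.5), (4.077,8).
By the shoelace formula its area is 0.69.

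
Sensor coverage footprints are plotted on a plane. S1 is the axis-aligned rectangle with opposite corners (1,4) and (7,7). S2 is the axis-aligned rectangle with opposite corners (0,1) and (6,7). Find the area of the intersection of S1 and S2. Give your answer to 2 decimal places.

|S1∩S2|: x∈[1,6], y∈[4,7] → 5·3 = 15.

15.00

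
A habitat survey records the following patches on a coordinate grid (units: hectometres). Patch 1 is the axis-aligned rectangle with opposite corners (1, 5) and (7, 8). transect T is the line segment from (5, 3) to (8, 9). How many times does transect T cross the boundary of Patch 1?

The segment meets the boundary at (7,7), (6,5).

2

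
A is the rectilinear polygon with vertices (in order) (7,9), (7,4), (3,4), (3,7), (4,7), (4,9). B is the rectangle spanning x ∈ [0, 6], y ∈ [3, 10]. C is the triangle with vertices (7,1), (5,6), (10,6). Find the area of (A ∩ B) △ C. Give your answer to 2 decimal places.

|A ∩ B| = 13.
|(A ∩ B) ∩ C| = 1.2.
|(A ∩ B) △ C| = 13 + 12.5 − 2.4 = 23.10.

23.10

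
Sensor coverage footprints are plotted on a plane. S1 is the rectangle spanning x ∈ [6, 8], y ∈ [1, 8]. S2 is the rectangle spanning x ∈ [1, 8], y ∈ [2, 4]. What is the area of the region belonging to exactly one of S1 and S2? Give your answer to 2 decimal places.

20.00

|S1∩S2|: x∈[6,8], y∈[2,4] → 2·2 = 4.
|S1 △ S2| = |S1| + |S2| − 2·|S1∩S2| = 14 + 14 − 8 = 20.00.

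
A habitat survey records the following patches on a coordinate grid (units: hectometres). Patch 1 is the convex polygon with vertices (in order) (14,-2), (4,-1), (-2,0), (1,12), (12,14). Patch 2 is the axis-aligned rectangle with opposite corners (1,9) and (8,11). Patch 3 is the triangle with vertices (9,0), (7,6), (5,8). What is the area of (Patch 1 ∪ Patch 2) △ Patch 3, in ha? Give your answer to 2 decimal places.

|Patch 1 ∪ Patch 2| = 191.
|(Patch 1 ∪ Patch 2) ∩ Patch 3| = 4.
|(Patch 1 ∪ Patch 2) △ Patch 3| = 191 + 4 − 8 = 187.00.

187.00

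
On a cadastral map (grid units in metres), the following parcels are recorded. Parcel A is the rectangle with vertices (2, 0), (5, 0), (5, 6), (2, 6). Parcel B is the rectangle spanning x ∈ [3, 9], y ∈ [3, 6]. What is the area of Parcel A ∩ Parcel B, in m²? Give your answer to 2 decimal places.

|Parcel A∩Parcel B|: x∈[3,5], y∈[3,6] → 2·3 = 6.

6.00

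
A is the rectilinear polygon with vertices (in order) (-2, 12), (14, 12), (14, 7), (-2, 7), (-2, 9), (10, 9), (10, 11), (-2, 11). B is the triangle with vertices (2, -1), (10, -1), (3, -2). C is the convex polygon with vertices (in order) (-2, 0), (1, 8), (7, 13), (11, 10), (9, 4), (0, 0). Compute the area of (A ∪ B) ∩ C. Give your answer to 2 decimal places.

|A ∪ B| = 60.
|(A ∪ B) ∩ C| = 23.26.

23.26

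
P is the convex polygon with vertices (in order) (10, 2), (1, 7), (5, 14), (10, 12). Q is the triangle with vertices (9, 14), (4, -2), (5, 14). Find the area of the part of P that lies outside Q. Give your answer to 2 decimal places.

|P| = 66.5, |P∩Q| = 23.62.
|P ∖ Q| = |P| − |P∩Q| = 66.5 − 23.62 = 42.88.

42.88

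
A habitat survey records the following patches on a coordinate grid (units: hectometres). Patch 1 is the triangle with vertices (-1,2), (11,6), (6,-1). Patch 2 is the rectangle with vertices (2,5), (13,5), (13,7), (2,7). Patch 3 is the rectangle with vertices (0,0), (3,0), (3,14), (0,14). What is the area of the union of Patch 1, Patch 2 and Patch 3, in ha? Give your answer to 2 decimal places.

87.14

By inclusion–exclusion:
Individual areas: |Patch 1| = 32, |Patch 2| = 22, |Patch 3| = 42.
|Patch 1∩Patch 2| = 1.1429.
|Patch 1∩Patch 3| = 5.7143.
|Patch 2∩Patch 3|: x∈[2,3], y∈[5,7] → 1·2 = 2.
|Patch 1∩Patch 2∩Patch 3| = 0.
|Patch 1 ∪ Patch 2 ∪ Patch 3| = 96 − 8.8571 + 0 = 87.14.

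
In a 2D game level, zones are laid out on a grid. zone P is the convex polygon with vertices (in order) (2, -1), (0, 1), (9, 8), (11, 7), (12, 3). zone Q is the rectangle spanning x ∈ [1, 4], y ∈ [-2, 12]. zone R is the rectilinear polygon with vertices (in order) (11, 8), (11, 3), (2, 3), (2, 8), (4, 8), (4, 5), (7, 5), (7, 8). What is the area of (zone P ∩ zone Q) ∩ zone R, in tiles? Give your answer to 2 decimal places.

0.79

The region (zone P ∩ zone Q) ∩ zone R is the polygon with vertices (4,4.111), (4,3), (2.571,3).
By the shoelace formula its area is 0.79.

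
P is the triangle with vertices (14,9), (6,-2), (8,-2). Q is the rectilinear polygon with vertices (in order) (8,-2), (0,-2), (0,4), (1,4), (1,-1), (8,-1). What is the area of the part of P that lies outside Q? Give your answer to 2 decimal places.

|P| = 11, |P∩Q| = 1.6364.
|P ∖ Q| = |P| − |P∩Q| = 11 − 1.6364 = 9.36.

9.36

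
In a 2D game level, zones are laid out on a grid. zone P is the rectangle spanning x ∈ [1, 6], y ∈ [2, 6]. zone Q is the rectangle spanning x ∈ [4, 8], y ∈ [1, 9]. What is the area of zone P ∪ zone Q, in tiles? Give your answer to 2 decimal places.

By inclusion–exclusion:
Individual areas: |zone P| = 20, |zone Q| = 32.
|zone P∩zone Q|: x∈[4,6], y∈[2,6] → 2·4 = 8.
|zone P ∪ zone Q| = 52 − 8 = 44.00.

44.00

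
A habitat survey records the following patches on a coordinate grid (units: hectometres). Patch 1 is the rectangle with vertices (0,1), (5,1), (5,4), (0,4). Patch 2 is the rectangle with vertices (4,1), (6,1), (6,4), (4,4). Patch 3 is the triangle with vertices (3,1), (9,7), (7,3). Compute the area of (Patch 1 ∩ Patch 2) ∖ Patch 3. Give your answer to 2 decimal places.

|Patch 1 ∩ Patch 2| = 3.
|(Patch 1 ∩ Patch 2) ∩ Patch 3| = 0.75.
|(Patch 1 ∩ Patch 2) ∖ Patch 3| = 3 − 0.75 = 2.25.

2.25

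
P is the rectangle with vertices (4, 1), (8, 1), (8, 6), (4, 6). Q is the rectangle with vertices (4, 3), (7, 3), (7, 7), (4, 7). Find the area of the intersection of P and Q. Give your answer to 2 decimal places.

|P∩Q|: x∈[4,7], y∈[3,6] → 3·3 = 9.

9.00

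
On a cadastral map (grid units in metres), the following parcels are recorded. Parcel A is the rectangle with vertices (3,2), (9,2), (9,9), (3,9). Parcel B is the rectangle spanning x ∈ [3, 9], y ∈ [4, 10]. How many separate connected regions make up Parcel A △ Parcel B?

2

Parcel A △ Parcel B splits into 2 disjoint pieces (area 12, area 6).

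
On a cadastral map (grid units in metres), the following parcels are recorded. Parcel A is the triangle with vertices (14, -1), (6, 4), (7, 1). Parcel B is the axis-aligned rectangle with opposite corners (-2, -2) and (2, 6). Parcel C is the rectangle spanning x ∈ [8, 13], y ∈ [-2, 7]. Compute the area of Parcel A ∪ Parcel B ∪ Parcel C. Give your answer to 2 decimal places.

By inclusion–exclusion:
Individual areas: |Parcel A| = 9.5, |Parcel B| = 32, |Parcel C| = 45.
|Parcel A∩Parcel B| = 0.
|Parcel A∩Parcel C| = 5.9375.
|Parcel B∩Parcel C| = 0 (no overlap).
|Parcel A∩Parcel B∩Parcel C| = 0.
|Parcel A ∪ Parcel B ∪ Parcel C| = 86.5 − 5.9375 + 0 = 80.56.

80.56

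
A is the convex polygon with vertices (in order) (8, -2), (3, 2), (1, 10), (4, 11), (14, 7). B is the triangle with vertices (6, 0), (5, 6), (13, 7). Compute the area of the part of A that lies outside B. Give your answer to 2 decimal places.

|A| = 94.5, |A∩B| = 24.5.
|A ∖ B| = |A| − |A∩B| = 94.5 − 24.5 = 70.00.

70.00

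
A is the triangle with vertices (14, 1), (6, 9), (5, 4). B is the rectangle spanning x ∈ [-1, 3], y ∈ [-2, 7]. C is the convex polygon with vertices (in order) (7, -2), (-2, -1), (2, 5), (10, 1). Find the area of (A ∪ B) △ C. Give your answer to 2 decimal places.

70.33

|A ∪ B| = 60.
|(A ∪ B) ∩ C| = 18.3333.
|(A ∪ B) △ C| = 60 + 47 − 36.6667 = 70.33.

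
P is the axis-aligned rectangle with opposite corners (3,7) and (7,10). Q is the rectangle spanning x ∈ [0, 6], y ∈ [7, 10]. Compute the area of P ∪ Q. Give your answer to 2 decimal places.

21.00

By inclusion–exclusion:
Individual areas: |P| = 12, |Q| = 18.
|P∩Q|: x∈[3,6], y∈[7,10] → 3·3 = 9.
|P ∪ Q| = 30 − 9 = 21.00.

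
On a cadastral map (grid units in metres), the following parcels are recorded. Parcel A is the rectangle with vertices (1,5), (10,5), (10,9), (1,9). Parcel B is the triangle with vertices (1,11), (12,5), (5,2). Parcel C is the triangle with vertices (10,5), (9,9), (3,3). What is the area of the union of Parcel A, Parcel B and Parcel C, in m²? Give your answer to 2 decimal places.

By inclusion–exclusion:
Individual areas: |Parcel A| = 36, |Parcel B| = 37.5, |Parcel C| = 15.
|Parcel A∩Parcel B| = 21.1313.
|Parcel A∩Parcel C| = 10.
|Parcel B∩Parcel C| = 11.853.
|Parcel A∩Parcel B∩Parcel C| = 7.3839.
|Parcel A ∪ Parcel B ∪ Parcel C| = 88.5 − 42.9843 + 7.3839 = 52.90.

52.90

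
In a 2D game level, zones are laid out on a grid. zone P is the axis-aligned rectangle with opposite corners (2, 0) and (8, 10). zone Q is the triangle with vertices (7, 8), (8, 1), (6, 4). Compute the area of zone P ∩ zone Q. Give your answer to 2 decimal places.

The intersection is the polygon with vertices (8,1), (6,4), (7,8).
By the shoelace formula its area is 5.50.

5.50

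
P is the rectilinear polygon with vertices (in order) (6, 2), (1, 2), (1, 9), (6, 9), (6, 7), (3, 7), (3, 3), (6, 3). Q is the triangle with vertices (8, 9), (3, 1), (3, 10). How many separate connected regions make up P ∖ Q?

P ∖ Q splits into 2 disjoint pieces (area 2.0625, area 14).

2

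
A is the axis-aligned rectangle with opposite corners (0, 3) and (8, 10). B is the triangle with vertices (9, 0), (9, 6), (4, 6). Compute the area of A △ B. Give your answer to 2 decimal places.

54.50

|A| = 56, |B| = 15, |A∩B| = 8.25.
|A △ B| = |A| + |B| − 2·|A∩B| = 56 + 15 − 16.5 = 54.50.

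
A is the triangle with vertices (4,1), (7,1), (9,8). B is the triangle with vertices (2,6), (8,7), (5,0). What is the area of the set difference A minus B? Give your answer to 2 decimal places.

|A| = 10.5, |A∩B| = 3.4685.
|A ∖ B| = |A| − |A∩B| = 10.5 − 3.4685 = 7.03.

7.03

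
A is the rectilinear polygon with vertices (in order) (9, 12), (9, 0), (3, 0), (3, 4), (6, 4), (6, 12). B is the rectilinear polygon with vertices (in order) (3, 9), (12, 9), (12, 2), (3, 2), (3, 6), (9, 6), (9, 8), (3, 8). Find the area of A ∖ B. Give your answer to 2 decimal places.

|A| = 48, |A∩B| = 21.
|A ∖ B| = |A| − |A∩B| = 48 − 21 = 27.00.

27.00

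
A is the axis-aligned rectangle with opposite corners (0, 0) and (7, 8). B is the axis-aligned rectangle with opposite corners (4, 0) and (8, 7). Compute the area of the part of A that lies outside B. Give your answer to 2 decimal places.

|A∩B|: x∈[4,7], y∈[0,7] → 3·7 = 21.
|A| = 56.
|A ∖ B| = |A| − |A∩B| = 56 − 21 = 35.00.

35.00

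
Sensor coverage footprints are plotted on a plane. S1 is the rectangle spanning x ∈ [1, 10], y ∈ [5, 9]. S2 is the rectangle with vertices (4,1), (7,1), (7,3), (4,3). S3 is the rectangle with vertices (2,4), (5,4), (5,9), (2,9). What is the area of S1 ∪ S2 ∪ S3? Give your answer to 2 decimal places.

45.00

By inclusion–exclusion:
Individual areas: |S1| = 36, |S2| = 6, |S3| = 15.
|S1∩S2| = 0 (no overlap).
|S1∩S3|: x∈[2,5], y∈[5,9] → 3·4 = 12.
|S2∩S3| = 0 (no overlap).
|S1∩S2∩S3| = 0.
|S1 ∪ S2 ∪ S3| = 57 − 12 + 0 = 45.00.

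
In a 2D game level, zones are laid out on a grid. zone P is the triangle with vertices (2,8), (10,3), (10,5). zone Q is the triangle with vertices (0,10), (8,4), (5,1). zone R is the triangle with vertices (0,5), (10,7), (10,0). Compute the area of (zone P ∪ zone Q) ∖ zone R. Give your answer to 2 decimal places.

|zone P ∪ zone Q| = 28.3333.
|(zone P ∪ zone Q) ∩ zone R| = 18.6564.
|(zone P ∪ zone Q) ∖ zone R| = 28.3333 − 18.6564 = 9.68.

9.68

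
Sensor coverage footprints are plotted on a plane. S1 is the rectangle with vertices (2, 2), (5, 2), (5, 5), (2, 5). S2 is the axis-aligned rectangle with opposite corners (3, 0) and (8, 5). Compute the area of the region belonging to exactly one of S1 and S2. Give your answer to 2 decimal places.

|S1∩S2|: x∈[3,5], y∈[2,5] → 2·3 = 6.
|S1 △ S2| = |S1| + |S2| − 2·|S1∩S2| = 9 + 25 − 12 = 22.00.

22.00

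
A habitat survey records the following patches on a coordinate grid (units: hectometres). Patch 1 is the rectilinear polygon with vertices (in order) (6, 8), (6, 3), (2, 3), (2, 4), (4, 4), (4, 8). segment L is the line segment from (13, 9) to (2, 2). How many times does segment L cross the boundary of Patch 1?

2

The segment meets the boundary at (3.571,3), (6,4.545).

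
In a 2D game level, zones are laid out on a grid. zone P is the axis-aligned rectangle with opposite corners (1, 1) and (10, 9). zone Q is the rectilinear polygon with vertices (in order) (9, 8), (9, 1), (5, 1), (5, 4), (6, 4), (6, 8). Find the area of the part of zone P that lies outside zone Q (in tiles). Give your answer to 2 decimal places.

48.00

|zone P| = 72, |zone P∩zone Q| = 24.
|zone P ∖ zone Q| = |zone P| − |zone P∩zone Q| = 72 − 24 = 48.00.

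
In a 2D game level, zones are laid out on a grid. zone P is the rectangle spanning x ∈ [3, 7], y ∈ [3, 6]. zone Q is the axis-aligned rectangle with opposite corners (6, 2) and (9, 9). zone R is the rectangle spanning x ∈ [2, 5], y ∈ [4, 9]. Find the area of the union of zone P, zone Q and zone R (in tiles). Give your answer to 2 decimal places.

41.00

By inclusion–exclusion:
Individual areas: |zone P| = 12, |zone Q| = 21, |zone R| = 15.
|zone P∩zone Q|: x∈[6,7], y∈[3,6] → 1·3 = 3.
|zone P∩zone R|: x∈[3,5], y∈[4,6] → 2·2 = 4.
|zone Q∩zone R| = 0 (no overlap).
|zone P∩zone Q∩zone R| = 0.
|zone P ∪ zone Q ∪ zone R| = 48 − 7 + 0 = 41.00.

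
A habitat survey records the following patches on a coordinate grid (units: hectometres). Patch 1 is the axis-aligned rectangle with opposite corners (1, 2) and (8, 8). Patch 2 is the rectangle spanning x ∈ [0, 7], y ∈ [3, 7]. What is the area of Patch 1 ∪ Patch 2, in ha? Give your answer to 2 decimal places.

46.00

By inclusion–exclusion:
Individual areas: |Patch 1| = 42, |Patch 2| = 28.
|Patch 1∩Patch 2|: x∈[1,7], y∈[3,7] → 6·4 = 24.
|Patch 1 ∪ Patch 2| = 70 − 24 = 46.00.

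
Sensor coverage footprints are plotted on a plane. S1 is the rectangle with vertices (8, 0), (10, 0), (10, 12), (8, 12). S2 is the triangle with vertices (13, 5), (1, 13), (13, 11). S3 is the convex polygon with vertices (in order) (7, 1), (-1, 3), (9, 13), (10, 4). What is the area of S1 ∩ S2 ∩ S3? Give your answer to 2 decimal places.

The intersection is the polygon with vertices (8,8.333), (8,11.833), (9.151,11.642), (9.64,7.24).
By the shoelace formula its area is 5.36.

5.36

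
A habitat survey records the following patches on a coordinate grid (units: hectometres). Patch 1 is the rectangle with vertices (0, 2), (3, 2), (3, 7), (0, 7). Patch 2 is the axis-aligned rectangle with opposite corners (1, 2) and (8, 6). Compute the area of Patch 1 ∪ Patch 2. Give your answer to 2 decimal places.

By inclusion–exclusion:
Individual areas: |Patch 1| = 15, |Patch 2| = 28.
|Patch 1∩Patch 2|: x∈[1,3], y∈[2,6] → 2·4 = 8.
|Patch 1 ∪ Patch 2| = 43 − 8 = 35.00.

35.00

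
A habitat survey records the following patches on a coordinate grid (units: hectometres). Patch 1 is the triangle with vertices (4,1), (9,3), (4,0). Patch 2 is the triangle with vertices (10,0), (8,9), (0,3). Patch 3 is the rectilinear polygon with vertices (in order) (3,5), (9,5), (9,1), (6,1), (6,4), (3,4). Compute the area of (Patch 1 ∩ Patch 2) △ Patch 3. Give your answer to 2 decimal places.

|Patch 1 ∩ Patch 2| = 1.1571.
|(Patch 1 ∩ Patch 2) ∩ Patch 3| = 0.9.
|(Patch 1 ∩ Patch 2) △ Patch 3| = 1.1571 + 15 − 1.8 = 14.36.

14.36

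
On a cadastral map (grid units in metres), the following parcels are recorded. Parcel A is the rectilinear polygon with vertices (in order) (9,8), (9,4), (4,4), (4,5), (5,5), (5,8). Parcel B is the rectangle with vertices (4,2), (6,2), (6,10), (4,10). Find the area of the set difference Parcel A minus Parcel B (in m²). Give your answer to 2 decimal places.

12.00

|Parcel A| = 17, |Parcel A∩Parcel B| = 5.
|Parcel A ∖ Parcel B| = |Parcel A| − |Parcel A∩Parcel B| = 17 − 5 = 12.00.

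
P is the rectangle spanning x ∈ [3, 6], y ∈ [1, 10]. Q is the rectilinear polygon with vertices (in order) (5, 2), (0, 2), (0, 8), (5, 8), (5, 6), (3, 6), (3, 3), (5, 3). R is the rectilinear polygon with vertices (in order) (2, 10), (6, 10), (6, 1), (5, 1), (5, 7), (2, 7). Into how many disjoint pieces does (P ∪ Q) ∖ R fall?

(P ∪ Q) ∖ R is a single connected region.

1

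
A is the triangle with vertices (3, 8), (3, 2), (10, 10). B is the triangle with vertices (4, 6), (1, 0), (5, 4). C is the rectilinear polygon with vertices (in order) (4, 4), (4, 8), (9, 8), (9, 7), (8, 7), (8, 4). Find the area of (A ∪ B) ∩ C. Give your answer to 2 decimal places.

10.02

The region (A ∪ B) ∩ C is the polygon with vertices (4.909,4.182), (5,4), (4,4), (4,8), (8.25,8).
By the shoelace formula its area is 10.02.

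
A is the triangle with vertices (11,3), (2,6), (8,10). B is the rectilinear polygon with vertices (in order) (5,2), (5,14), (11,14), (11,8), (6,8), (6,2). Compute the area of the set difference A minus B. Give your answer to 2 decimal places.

|A| = 27, |A∩B| = 7.0238.
|A ∖ B| = |A| − |A∩B| = 27 − 7.0238 = 19.98.

19.98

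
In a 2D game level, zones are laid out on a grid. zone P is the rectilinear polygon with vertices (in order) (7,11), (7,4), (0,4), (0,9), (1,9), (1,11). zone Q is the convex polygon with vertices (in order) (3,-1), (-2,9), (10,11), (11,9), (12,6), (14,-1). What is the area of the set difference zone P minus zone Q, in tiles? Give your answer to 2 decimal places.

|zone P| = 47, |zone P∩zone Q| = 40.75.
|zone P ∖ zone Q| = |zone P| − |zone P∩zone Q| = 47 − 40.75 = 6.25.

6.25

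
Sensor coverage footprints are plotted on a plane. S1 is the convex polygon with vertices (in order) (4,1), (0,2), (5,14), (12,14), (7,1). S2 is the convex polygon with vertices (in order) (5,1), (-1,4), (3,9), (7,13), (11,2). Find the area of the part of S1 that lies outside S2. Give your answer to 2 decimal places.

30.48

|S1| = 91.5, |S1∩S2| = 61.0223.
|S1 ∖ S2| = |S1| − |S1∩S2| = 91.5 − 61.0223 = 30.48.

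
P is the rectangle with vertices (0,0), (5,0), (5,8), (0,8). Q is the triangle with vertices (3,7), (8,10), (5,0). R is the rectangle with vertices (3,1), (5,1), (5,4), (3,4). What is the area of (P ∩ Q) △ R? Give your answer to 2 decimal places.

9.88

|P ∩ Q| = 8.1667.
|(P ∩ Q) ∩ R| = 2.1429.
|(P ∩ Q) △ R| = 8.1667 + 6 − 4.2857 = 9.88.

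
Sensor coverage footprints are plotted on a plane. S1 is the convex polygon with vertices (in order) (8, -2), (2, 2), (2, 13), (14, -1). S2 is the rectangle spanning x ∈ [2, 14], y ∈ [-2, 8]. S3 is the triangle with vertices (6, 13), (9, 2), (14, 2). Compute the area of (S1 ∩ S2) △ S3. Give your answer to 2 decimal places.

87.69

|S1 ∩ S2| = 70.2857.
|(S1 ∩ S2) ∩ S3| = 5.046.
|(S1 ∩ S2) △ S3| = 70.2857 + 27.5 − 10.0921 = 87.69.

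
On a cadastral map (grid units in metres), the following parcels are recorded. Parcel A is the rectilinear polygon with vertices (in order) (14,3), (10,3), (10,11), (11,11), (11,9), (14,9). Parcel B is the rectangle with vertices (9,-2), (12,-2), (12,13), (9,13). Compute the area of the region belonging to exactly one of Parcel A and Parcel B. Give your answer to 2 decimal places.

|Parcel A| = 26, |Parcel B| = 45, |Parcel A∩Parcel B| = 14.
|Parcel A △ Parcel B| = |Parcel A| + |Parcel B| − 2·|Parcel A∩Parcel B| = 26 + 45 − 28 = 43.00.

43.00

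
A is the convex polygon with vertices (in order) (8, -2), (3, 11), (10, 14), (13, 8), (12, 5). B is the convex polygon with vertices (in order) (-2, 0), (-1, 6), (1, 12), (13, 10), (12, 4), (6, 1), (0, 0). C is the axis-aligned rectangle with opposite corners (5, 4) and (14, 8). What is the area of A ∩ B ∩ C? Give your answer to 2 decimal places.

The intersection is the polygon with vertices (12.333,6), (12,5), (11.429,4), (5.692,4), (5,5.8), (5,8), (12.667,8).
By the shoelace formula its area is 28.26.

28.26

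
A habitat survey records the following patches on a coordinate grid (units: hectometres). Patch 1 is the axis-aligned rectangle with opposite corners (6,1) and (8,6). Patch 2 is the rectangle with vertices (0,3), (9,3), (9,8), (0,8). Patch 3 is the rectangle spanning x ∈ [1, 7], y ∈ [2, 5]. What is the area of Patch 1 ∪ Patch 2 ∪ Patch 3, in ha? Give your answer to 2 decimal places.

By inclusion–exclusion:
Individual areas: |Patch 1| = 10, |Patch 2| = 45, |Patch 3| = 18.
|Patch 1∩Patch 2|: x∈[6,8], y∈[3,6] → 2·3 = 6.
|Patch 1∩Patch 3|: x∈[6,7], y∈[2,5] → 1·3 = 3.
|Patch 2∩Patch 3|: x∈[1,7], y∈[3,5] → 6·2 = 12.
|Patch 1∩Patch 2∩Patch 3| = 2.
|Patch 1 ∪ Patch 2 ∪ Patch 3| = 73 − 21 + 2 = 54.00.

54.00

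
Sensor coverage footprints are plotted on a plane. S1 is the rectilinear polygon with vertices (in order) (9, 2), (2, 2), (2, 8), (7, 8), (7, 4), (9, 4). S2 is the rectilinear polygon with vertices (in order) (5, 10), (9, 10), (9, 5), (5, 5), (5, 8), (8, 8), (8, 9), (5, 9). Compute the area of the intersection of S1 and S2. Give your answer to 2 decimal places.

6.00

The intersection is the polygon with vertices (7,8), (7,5), (5,5), (5,8).
By the shoelace formula its area is 6.00.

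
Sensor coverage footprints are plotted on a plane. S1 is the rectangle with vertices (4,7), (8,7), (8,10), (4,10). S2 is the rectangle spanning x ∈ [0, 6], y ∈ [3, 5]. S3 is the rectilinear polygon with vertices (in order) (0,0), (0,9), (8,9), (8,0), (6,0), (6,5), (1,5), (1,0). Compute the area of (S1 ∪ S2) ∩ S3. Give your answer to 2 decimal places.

|S1 ∪ S2| = 24.
|(S1 ∪ S2) ∩ S3| = 10.00.

10.00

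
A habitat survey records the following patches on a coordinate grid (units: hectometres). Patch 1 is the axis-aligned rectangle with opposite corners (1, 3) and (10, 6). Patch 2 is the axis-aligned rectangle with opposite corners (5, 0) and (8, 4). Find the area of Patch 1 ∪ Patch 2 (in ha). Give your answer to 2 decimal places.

By inclusion–exclusion:
Individual areas: |Patch 1| = 27, |Patch 2| = 12.
|Patch 1∩Patch 2|: x∈[5,8], y∈[3,4] → 3·1 = 3.
|Patch 1 ∪ Patch 2| = 39 − 3 = 36.00.

36.00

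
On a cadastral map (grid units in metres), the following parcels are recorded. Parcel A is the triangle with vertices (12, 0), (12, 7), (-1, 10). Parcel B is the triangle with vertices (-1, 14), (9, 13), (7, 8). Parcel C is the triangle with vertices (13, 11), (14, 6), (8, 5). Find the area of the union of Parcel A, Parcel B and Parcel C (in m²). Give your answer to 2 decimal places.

By inclusion–exclusion:
Individual areas: |Parcel A| = 45.5, |Parcel B| = 26, |Parcel C| = 15.5.
|Parcel A∩Parcel B| = 0.0271.
|Parcel A∩Parcel C| = 5.5269.
|Parcel B∩Parcel C| = 0.
|Parcel A∩Parcel B∩Parcel C| = 0.
|Parcel A ∪ Parcel B ∪ Parcel C| = 87 − 5.554 + 0 = 81.45.

81.45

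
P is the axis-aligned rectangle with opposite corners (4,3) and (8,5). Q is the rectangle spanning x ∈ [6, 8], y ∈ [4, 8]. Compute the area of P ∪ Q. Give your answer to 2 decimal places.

14.00

By inclusion–exclusion:
Individual areas: |P| = 8, |Q| = 8.
|P∩Q|: x∈[6,8], y∈[4,5] → 2·1 = 2.
|P ∪ Q| = 16 − 2 = 14.00.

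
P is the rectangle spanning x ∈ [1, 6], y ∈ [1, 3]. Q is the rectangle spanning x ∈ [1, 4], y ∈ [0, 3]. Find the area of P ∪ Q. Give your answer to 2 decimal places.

13.00

By inclusion–exclusion:
Individual areas: |P| = 10, |Q| = 9.
|P∩Q|: x∈[1,4], y∈[1,3] → 3·2 = 6.
|P ∪ Q| = 19 − 6 = 13.00.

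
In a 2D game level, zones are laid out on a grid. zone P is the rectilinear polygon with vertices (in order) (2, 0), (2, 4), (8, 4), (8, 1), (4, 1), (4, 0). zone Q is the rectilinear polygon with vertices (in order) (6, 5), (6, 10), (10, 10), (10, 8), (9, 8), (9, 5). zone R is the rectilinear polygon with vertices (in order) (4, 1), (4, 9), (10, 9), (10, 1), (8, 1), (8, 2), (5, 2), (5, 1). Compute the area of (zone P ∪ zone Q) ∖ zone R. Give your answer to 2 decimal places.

15.00

|zone P ∪ zone Q| = 37.
|(zone P ∪ zone Q) ∩ zone R| = 22.
|(zone P ∪ zone Q) ∖ zone R| = 37 − 22 = 15.00.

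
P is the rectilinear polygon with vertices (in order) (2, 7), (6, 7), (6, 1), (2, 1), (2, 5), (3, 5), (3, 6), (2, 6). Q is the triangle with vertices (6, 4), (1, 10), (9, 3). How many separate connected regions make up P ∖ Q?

2

P ∖ Q splits into 2 disjoint pieces (area 19.25, area 1.0804).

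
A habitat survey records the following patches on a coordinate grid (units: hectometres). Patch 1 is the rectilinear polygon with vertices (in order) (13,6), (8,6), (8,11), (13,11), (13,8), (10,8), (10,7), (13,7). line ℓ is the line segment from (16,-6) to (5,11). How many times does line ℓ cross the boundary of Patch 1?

2

The segment meets the boundary at (8,6.364), (8.235,6).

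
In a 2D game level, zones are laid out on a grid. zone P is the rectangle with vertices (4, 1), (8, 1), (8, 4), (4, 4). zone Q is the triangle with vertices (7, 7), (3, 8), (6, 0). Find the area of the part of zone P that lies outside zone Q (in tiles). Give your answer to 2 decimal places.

|zone P| = 12, |zone P∩zone Q| = 3.8839.
|zone P ∖ zone Q| = |zone P| − |zone P∩zone Q| = 12 − 3.8839 = 8.12.

8.12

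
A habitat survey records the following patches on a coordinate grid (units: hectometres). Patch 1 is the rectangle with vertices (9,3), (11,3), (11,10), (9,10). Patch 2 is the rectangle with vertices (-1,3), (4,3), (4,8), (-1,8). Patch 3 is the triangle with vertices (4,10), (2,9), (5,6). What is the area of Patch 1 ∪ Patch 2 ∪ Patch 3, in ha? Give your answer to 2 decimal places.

By inclusion–exclusion:
Individual areas: |Patch 1| = 14, |Patch 2| = 25, |Patch 3| = 4.5.
|Patch 1∩Patch 2| = 0 (no overlap).
|Patch 1∩Patch 3| = 0.
|Patch 2∩Patch 3| = 0.5.
|Patch 1∩Patch 2∩Patch 3| = 0.
|Patch 1 ∪ Patch 2 ∪ Patch 3| = 43.5 − 0.5 + 0 = 43.00.

43.00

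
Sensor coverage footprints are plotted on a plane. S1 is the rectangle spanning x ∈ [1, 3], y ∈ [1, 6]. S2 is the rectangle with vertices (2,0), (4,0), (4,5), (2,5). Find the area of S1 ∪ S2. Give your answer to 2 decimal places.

16.00

By inclusion–exclusion:
Individual areas: |S1| = 10, |S2| = 10.
|S1∩S2|: x∈[2,3], y∈[1,5] → 1·4 = 4.
|S1 ∪ S2| = 20 − 4 = 16.00.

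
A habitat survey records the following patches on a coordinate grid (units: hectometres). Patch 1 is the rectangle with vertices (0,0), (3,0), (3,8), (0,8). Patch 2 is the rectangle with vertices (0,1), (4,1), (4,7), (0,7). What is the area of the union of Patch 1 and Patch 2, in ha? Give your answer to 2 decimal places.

30.00

By inclusion–exclusion:
Individual areas: |Patch 1| = 24, |Patch 2| = 24.
|Patch 1∩Patch 2|: x∈[0,3], y∈[1,7] → 3·6 = 18.
|Patch 1 ∪ Patch 2| = 48 − 18 = 30.00.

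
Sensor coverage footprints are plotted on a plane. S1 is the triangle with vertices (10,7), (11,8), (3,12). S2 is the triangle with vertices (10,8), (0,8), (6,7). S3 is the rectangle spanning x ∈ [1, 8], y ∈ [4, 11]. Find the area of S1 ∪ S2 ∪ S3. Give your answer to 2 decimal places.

53.02

By inclusion–exclusion:
Individual areas: |S1| = 6, |S2| = 5, |S3| = 49.
|S1∩S2| = 0.1815.
|S1∩S3| = 2.3786.
|S2∩S3| = 4.4167.
|S1∩S2∩S3| = 0.
|S1 ∪ S2 ∪ S3| = 60 − 6.9767 + 0 = 53.02.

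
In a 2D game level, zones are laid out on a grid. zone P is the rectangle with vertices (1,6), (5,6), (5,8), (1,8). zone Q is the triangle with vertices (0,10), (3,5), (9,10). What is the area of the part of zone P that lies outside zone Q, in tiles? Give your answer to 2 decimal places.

1.87

|zone P| = 8, |zone P∩zone Q| = 6.1333.
|zone P ∖ zone Q| = |zone P| − |zone P∩zone Q| = 8 − 6.1333 = 1.87.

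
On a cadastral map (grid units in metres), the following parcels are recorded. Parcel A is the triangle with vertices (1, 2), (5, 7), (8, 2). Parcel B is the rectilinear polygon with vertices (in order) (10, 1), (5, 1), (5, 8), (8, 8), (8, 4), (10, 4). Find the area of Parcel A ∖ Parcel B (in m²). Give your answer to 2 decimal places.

10.00

|Parcel A| = 17.5, |Parcel A∩Parcel B| = 7.5.
|Parcel A ∖ Parcel B| = |Parcel A| − |Parcel A∩Parcel B| = 17.5 − 7.5 = 10.00.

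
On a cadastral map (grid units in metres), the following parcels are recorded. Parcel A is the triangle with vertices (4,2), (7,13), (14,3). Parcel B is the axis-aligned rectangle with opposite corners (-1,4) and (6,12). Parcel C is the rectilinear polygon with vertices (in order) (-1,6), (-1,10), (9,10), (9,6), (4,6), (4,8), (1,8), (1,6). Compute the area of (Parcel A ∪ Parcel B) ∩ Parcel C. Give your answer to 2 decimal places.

33.94

|Parcel A ∪ Parcel B| = 105.6212.
|(Parcel A ∪ Parcel B) ∩ Parcel C| = 33.94.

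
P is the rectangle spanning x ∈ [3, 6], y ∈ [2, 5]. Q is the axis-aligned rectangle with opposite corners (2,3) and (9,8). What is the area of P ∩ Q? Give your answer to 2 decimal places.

|P∩Q|: x∈[3,6], y∈[3,5] → 3·2 = 6.

6.00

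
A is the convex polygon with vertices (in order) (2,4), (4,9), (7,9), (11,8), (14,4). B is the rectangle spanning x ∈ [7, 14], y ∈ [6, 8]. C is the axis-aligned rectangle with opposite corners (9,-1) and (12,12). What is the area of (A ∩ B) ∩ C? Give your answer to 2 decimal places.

5.33

The region (A ∩ B) ∩ C is the polygon with vertices (9,6), (9,8), (11,8), (12,6.667), (12,6).
By the shoelace formula its area is 5.33.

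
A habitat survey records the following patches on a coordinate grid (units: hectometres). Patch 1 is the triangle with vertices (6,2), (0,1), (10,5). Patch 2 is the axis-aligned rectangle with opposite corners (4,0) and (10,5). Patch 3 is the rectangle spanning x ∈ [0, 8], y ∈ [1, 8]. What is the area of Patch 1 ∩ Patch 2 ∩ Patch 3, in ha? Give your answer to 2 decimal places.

4.43

The intersection is the polygon with vertices (4,2.6), (8,4.2), (8,3.5), (6,2), (4,1.667).
By the shoelace formula its area is 4.43.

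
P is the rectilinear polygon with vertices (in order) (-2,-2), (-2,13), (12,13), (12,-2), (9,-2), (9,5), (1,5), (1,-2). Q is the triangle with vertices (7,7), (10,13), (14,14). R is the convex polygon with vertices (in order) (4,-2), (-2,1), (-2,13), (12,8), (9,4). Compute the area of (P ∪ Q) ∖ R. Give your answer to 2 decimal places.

67.75

|P ∪ Q| = 156.
|(P ∪ Q) ∩ R| = 88.25.
|(P ∪ Q) ∖ R| = 156 − 88.25 = 67.75.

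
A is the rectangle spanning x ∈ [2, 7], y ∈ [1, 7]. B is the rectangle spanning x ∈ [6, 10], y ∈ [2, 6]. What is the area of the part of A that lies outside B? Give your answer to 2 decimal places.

26.00

|A∩B|: x∈[6,7], y∈[2,6] → 1·4 = 4.
|A| = 30.
|A ∖ B| = |A| − |A∩B| = 30 − 4 = 26.00.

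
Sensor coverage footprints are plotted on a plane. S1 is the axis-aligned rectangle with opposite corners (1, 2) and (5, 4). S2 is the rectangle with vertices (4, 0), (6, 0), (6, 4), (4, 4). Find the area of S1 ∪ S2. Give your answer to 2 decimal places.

By inclusion–exclusion:
Individual areas: |S1| = 8, |S2| = 8.
|S1∩S2|: x∈[4,5], y∈[2,4] → 1·2 = 2.
|S1 ∪ S2| = 16 − 2 = 14.00.

14.00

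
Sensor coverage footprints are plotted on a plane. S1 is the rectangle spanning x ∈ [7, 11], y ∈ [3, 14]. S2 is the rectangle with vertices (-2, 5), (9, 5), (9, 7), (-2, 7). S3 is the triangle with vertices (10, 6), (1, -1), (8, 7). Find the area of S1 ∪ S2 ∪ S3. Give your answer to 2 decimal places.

By inclusion–exclusion:
Individual areas: |S1| = 44, |S2| = 22, |S3| = 11.5.
|S1∩S2|: x∈[7,9], y∈[5,7] → 2·2 = 4.
|S1∩S3| = 4.9286.
|S2∩S3| = 3.4683.
|S1∩S2∩S3| = 3.1468.
|S1 ∪ S2 ∪ S3| = 77.5 − 12.3968 + 3.1468 = 68.25.

68.25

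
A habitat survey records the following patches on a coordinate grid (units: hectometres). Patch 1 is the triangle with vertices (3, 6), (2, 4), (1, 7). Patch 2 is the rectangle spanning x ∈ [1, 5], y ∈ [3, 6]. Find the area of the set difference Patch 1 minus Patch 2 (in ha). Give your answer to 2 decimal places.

0.83

|Patch 1| = 2.5, |Patch 1∩Patch 2| = 1.6667.
|Patch 1 ∖ Patch 2| = |Patch 1| − |Patch 1∩Patch 2| = 2.5 − 1.6667 = 0.83.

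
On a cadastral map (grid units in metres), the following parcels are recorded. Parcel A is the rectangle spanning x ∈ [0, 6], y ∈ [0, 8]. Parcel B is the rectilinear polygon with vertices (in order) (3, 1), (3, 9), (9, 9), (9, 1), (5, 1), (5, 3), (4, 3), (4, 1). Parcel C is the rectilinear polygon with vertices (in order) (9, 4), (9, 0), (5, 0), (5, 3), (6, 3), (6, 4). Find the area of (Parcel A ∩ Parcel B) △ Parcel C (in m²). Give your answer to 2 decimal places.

30.00

|Parcel A ∩ Parcel B| = 19.
|(Parcel A ∩ Parcel B) ∩ Parcel C| = 2.
|(Parcel A ∩ Parcel B) △ Parcel C| = 19 + 15 − 4 = 30.00.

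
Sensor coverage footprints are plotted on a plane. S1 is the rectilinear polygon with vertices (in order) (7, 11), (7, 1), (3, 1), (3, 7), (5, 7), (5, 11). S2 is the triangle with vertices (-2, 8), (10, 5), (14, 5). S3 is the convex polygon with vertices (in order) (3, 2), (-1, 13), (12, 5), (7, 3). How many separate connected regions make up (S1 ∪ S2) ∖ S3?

4

(S1 ∪ S2) ∖ S3 splits into 4 disjoint pieces (area 0.5393, area 6, area 0.293, area 4.6154).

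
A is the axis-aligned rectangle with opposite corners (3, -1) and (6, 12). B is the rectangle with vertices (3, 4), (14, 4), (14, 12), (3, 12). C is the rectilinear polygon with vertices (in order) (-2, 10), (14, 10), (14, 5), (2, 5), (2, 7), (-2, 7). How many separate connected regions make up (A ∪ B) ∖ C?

2

(A ∪ B) ∖ C splits into 2 disjoint pieces (area 26, area 22).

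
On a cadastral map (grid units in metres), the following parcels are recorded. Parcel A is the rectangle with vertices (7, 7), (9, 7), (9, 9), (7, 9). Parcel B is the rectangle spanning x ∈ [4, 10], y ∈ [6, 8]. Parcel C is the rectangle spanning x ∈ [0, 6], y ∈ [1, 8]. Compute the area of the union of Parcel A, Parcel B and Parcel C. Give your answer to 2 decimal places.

By inclusion–exclusion:
Individual areas: |Parcel A| = 4, |Parcel B| = 12, |Parcel C| = 42.
|Parcel A∩Parcel B|: x∈[7,9], y∈[7,8] → 2·1 = 2.
|Parcel A∩Parcel C| = 0 (no overlap).
|Parcel B∩Parcel C|: x∈[4,6], y∈[6,8] → 2·2 = 4.
|Parcel A∩Parcel B∩Parcel C| = 0.
|Parcel A ∪ Parcel B ∪ Parcel C| = 58 − 6 + 0 = 52.00.

52.00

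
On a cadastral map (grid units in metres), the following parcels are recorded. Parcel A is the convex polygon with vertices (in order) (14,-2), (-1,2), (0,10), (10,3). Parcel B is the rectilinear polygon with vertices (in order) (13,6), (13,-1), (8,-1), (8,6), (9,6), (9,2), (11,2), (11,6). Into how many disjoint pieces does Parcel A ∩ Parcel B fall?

1

Parcel A ∩ Parcel B is a single connected region.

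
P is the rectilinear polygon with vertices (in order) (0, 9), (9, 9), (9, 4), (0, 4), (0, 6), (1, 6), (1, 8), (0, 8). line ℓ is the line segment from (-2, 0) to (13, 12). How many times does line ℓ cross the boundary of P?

The segment meets the boundary at (9,8.8), (3,4).

2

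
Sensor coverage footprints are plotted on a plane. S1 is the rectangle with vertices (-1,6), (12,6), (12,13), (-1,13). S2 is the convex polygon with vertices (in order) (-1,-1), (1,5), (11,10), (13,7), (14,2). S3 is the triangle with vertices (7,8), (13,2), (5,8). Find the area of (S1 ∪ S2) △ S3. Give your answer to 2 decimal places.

158.75

|S1 ∪ S2| = 164.75.
|(S1 ∪ S2) ∩ S3| = 6.
|(S1 ∪ S2) △ S3| = 164.75 + 6 − 12 = 158.75.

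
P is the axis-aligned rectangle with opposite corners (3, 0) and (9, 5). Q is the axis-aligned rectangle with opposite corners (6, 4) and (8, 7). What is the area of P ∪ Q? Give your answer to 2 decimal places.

34.00

By inclusion–exclusion:
Individual areas: |P| = 30, |Q| = 6.
|P∩Q|: x∈[6,8], y∈[4,5] → 2·1 = 2.
|P ∪ Q| = 36 − 2 = 34.00.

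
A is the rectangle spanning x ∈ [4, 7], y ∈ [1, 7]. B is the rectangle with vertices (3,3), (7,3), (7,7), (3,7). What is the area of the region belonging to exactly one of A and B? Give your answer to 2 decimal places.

|A∩B|: x∈[4,7], y∈[3,7] → 3·4 = 12.
|A △ B| = |A| + |B| − 2·|A∩B| = 18 + 16 − 24 = 10.00.

10.00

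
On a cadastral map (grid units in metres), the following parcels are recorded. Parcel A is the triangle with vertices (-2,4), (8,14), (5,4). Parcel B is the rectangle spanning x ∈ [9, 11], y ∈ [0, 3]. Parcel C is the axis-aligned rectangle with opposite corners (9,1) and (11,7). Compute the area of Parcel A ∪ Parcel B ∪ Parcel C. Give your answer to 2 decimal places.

49.00

By inclusion–exclusion:
Individual areas: |Parcel A| = 35, |Parcel B| = 6, |Parcel C| = 12.
|Parcel A∩Parcel B| = 0.
|Parcel A∩Parcel C| = 0.
|Parcel B∩Parcel C|: x∈[9,11], y∈[1,3] → 2·2 = 4.
|Parcel A∩Parcel B∩Parcel C| = 0.
|Parcel A ∪ Parcel B ∪ Parcel C| = 53 − 4 + 0 = 49.00.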